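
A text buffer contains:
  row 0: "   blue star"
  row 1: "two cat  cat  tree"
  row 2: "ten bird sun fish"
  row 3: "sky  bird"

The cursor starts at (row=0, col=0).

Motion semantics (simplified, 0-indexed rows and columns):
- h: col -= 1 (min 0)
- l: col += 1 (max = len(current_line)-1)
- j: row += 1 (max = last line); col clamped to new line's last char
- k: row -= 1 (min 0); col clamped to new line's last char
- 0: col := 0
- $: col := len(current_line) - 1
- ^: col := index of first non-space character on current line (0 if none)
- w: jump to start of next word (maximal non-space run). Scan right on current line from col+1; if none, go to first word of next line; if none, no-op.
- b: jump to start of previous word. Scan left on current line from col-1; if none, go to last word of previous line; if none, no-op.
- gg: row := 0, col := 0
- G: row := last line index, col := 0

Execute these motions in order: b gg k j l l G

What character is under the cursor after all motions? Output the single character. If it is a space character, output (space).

After 1 (b): row=0 col=0 char='_'
After 2 (gg): row=0 col=0 char='_'
After 3 (k): row=0 col=0 char='_'
After 4 (j): row=1 col=0 char='t'
After 5 (l): row=1 col=1 char='w'
After 6 (l): row=1 col=2 char='o'
After 7 (G): row=3 col=0 char='s'

Answer: s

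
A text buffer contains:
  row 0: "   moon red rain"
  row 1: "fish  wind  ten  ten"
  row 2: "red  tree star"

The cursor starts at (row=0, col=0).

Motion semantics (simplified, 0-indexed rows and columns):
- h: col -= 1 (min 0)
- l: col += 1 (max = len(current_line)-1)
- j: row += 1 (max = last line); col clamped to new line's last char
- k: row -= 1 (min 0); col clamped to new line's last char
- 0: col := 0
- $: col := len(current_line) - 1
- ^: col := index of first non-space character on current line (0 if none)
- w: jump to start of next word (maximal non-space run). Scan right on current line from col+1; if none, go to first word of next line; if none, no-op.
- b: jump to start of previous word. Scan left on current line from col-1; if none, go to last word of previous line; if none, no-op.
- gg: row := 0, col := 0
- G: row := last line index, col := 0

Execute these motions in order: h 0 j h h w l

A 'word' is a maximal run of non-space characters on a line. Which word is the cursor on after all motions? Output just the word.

Answer: wind

Derivation:
After 1 (h): row=0 col=0 char='_'
After 2 (0): row=0 col=0 char='_'
After 3 (j): row=1 col=0 char='f'
After 4 (h): row=1 col=0 char='f'
After 5 (h): row=1 col=0 char='f'
After 6 (w): row=1 col=6 char='w'
After 7 (l): row=1 col=7 char='i'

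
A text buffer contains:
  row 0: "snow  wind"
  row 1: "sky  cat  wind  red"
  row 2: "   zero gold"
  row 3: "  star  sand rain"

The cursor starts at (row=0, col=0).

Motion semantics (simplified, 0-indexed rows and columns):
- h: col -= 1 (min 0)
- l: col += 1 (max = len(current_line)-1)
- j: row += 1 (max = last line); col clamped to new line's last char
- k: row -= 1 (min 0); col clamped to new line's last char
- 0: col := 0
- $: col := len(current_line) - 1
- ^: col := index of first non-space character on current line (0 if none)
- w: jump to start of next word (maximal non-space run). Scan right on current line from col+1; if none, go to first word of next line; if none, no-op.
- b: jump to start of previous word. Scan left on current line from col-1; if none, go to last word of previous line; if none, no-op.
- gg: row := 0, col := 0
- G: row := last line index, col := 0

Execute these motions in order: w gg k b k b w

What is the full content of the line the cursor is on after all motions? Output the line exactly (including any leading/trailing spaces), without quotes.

After 1 (w): row=0 col=6 char='w'
After 2 (gg): row=0 col=0 char='s'
After 3 (k): row=0 col=0 char='s'
After 4 (b): row=0 col=0 char='s'
After 5 (k): row=0 col=0 char='s'
After 6 (b): row=0 col=0 char='s'
After 7 (w): row=0 col=6 char='w'

Answer: snow  wind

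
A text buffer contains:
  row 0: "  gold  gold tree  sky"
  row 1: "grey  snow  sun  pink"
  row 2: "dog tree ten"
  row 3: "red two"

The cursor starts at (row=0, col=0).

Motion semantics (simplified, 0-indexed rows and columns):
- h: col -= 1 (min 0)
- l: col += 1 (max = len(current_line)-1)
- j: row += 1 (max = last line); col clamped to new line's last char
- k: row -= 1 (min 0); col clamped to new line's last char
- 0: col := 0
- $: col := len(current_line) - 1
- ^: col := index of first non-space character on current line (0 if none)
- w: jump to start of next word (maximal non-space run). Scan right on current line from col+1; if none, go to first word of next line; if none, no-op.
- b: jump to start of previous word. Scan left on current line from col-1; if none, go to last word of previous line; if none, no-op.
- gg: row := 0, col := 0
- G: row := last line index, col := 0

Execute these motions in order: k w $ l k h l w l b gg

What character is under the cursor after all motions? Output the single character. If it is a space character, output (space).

Answer: (space)

Derivation:
After 1 (k): row=0 col=0 char='_'
After 2 (w): row=0 col=2 char='g'
After 3 ($): row=0 col=21 char='y'
After 4 (l): row=0 col=21 char='y'
After 5 (k): row=0 col=21 char='y'
After 6 (h): row=0 col=20 char='k'
After 7 (l): row=0 col=21 char='y'
After 8 (w): row=1 col=0 char='g'
After 9 (l): row=1 col=1 char='r'
After 10 (b): row=1 col=0 char='g'
After 11 (gg): row=0 col=0 char='_'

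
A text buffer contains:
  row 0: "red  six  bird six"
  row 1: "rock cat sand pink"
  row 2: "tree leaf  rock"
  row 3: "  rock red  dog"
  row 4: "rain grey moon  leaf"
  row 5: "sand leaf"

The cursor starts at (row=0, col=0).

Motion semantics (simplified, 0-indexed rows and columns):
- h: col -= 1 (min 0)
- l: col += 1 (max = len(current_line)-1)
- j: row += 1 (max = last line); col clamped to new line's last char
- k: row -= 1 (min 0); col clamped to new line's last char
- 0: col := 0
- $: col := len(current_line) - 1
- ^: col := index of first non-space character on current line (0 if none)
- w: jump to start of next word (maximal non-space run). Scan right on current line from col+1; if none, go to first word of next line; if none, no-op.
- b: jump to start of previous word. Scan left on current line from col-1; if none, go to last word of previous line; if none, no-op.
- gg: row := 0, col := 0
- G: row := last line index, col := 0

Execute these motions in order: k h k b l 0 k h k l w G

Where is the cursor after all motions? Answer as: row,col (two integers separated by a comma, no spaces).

After 1 (k): row=0 col=0 char='r'
After 2 (h): row=0 col=0 char='r'
After 3 (k): row=0 col=0 char='r'
After 4 (b): row=0 col=0 char='r'
After 5 (l): row=0 col=1 char='e'
After 6 (0): row=0 col=0 char='r'
After 7 (k): row=0 col=0 char='r'
After 8 (h): row=0 col=0 char='r'
After 9 (k): row=0 col=0 char='r'
After 10 (l): row=0 col=1 char='e'
After 11 (w): row=0 col=5 char='s'
After 12 (G): row=5 col=0 char='s'

Answer: 5,0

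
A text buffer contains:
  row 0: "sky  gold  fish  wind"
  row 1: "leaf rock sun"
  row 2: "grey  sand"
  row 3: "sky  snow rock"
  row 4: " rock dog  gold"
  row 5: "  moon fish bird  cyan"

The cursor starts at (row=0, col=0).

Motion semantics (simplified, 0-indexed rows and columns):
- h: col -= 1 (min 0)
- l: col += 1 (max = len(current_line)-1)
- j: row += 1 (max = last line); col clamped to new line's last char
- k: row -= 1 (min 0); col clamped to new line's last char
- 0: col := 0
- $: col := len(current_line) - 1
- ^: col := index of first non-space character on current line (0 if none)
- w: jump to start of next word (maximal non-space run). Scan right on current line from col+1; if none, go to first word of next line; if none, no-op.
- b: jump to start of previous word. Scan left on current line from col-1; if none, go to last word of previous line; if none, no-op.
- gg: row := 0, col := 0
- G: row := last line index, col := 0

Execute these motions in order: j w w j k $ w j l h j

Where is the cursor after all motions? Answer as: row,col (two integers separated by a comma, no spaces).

Answer: 4,0

Derivation:
After 1 (j): row=1 col=0 char='l'
After 2 (w): row=1 col=5 char='r'
After 3 (w): row=1 col=10 char='s'
After 4 (j): row=2 col=9 char='d'
After 5 (k): row=1 col=9 char='_'
After 6 ($): row=1 col=12 char='n'
After 7 (w): row=2 col=0 char='g'
After 8 (j): row=3 col=0 char='s'
After 9 (l): row=3 col=1 char='k'
After 10 (h): row=3 col=0 char='s'
After 11 (j): row=4 col=0 char='_'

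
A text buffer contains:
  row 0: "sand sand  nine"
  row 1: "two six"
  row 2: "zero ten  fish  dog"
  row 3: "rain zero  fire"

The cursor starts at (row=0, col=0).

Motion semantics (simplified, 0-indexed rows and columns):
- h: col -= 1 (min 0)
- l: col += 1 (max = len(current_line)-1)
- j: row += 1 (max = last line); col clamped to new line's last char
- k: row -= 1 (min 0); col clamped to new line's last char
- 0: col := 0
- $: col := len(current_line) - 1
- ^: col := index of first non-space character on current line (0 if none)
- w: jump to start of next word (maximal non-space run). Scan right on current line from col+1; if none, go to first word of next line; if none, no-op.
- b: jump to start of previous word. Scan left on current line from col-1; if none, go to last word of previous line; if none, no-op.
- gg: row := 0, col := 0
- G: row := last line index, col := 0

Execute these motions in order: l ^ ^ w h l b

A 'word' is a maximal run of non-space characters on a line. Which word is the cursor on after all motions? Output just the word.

After 1 (l): row=0 col=1 char='a'
After 2 (^): row=0 col=0 char='s'
After 3 (^): row=0 col=0 char='s'
After 4 (w): row=0 col=5 char='s'
After 5 (h): row=0 col=4 char='_'
After 6 (l): row=0 col=5 char='s'
After 7 (b): row=0 col=0 char='s'

Answer: sand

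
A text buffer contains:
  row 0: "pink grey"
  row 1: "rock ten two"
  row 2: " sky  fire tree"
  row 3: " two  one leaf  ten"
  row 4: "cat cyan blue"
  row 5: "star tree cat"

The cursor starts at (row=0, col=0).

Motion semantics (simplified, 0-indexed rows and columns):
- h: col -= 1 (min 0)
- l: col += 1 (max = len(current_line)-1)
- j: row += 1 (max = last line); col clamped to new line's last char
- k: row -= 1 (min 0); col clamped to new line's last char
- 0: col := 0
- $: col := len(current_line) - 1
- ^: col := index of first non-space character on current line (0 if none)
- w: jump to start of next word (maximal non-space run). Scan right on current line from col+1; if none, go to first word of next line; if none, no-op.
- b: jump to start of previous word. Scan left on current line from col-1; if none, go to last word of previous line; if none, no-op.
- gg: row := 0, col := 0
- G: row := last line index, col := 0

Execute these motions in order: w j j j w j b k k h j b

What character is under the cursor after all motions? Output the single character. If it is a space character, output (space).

Answer: t

Derivation:
After 1 (w): row=0 col=5 char='g'
After 2 (j): row=1 col=5 char='t'
After 3 (j): row=2 col=5 char='_'
After 4 (j): row=3 col=5 char='_'
After 5 (w): row=3 col=6 char='o'
After 6 (j): row=4 col=6 char='a'
After 7 (b): row=4 col=4 char='c'
After 8 (k): row=3 col=4 char='_'
After 9 (k): row=2 col=4 char='_'
After 10 (h): row=2 col=3 char='y'
After 11 (j): row=3 col=3 char='o'
After 12 (b): row=3 col=1 char='t'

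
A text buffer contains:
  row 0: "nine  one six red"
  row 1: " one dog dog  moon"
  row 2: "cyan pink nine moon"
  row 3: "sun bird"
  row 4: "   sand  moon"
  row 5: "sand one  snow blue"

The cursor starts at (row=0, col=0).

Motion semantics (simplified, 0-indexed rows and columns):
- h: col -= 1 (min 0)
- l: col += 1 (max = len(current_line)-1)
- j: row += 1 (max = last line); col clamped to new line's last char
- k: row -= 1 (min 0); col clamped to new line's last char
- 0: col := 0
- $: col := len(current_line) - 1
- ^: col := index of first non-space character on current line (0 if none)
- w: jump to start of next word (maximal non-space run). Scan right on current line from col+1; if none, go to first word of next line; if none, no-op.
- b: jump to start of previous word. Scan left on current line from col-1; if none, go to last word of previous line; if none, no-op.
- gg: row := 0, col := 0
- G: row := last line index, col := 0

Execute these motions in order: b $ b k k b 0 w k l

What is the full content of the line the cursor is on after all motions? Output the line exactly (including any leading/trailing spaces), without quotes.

Answer: nine  one six red

Derivation:
After 1 (b): row=0 col=0 char='n'
After 2 ($): row=0 col=16 char='d'
After 3 (b): row=0 col=14 char='r'
After 4 (k): row=0 col=14 char='r'
After 5 (k): row=0 col=14 char='r'
After 6 (b): row=0 col=10 char='s'
After 7 (0): row=0 col=0 char='n'
After 8 (w): row=0 col=6 char='o'
After 9 (k): row=0 col=6 char='o'
After 10 (l): row=0 col=7 char='n'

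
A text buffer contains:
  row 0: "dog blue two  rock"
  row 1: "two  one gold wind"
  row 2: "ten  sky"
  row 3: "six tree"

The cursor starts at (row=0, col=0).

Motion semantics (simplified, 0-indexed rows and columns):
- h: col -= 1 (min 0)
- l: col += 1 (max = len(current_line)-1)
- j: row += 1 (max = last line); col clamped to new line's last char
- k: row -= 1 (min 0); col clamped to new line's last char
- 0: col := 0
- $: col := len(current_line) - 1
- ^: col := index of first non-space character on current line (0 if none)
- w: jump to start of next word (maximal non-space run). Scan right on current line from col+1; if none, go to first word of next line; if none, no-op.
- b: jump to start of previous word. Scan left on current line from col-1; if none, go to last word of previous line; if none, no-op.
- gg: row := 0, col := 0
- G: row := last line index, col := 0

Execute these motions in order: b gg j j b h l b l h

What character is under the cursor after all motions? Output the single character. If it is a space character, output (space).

Answer: g

Derivation:
After 1 (b): row=0 col=0 char='d'
After 2 (gg): row=0 col=0 char='d'
After 3 (j): row=1 col=0 char='t'
After 4 (j): row=2 col=0 char='t'
After 5 (b): row=1 col=14 char='w'
After 6 (h): row=1 col=13 char='_'
After 7 (l): row=1 col=14 char='w'
After 8 (b): row=1 col=9 char='g'
After 9 (l): row=1 col=10 char='o'
After 10 (h): row=1 col=9 char='g'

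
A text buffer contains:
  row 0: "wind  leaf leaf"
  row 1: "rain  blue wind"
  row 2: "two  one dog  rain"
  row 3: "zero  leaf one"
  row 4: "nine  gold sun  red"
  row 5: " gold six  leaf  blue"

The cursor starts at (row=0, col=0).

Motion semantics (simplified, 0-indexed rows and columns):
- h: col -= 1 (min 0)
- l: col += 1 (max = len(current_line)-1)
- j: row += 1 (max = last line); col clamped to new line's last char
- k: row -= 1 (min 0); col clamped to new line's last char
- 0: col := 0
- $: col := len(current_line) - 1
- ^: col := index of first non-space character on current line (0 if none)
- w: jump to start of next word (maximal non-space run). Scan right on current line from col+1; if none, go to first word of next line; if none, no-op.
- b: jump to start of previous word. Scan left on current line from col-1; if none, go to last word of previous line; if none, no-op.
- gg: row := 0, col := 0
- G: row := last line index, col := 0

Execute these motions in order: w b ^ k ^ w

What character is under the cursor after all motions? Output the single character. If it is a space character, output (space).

Answer: l

Derivation:
After 1 (w): row=0 col=6 char='l'
After 2 (b): row=0 col=0 char='w'
After 3 (^): row=0 col=0 char='w'
After 4 (k): row=0 col=0 char='w'
After 5 (^): row=0 col=0 char='w'
After 6 (w): row=0 col=6 char='l'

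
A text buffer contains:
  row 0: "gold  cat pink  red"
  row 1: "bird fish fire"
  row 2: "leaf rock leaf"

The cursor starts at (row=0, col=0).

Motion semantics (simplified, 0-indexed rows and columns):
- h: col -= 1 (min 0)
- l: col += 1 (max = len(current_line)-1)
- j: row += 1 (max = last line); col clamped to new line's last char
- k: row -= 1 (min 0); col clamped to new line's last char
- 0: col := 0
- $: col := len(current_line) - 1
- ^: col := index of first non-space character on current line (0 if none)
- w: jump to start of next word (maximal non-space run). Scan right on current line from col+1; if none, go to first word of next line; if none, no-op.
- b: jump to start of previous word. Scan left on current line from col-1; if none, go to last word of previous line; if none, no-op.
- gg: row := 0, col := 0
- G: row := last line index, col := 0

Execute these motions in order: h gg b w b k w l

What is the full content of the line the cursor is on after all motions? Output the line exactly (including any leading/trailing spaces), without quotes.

After 1 (h): row=0 col=0 char='g'
After 2 (gg): row=0 col=0 char='g'
After 3 (b): row=0 col=0 char='g'
After 4 (w): row=0 col=6 char='c'
After 5 (b): row=0 col=0 char='g'
After 6 (k): row=0 col=0 char='g'
After 7 (w): row=0 col=6 char='c'
After 8 (l): row=0 col=7 char='a'

Answer: gold  cat pink  red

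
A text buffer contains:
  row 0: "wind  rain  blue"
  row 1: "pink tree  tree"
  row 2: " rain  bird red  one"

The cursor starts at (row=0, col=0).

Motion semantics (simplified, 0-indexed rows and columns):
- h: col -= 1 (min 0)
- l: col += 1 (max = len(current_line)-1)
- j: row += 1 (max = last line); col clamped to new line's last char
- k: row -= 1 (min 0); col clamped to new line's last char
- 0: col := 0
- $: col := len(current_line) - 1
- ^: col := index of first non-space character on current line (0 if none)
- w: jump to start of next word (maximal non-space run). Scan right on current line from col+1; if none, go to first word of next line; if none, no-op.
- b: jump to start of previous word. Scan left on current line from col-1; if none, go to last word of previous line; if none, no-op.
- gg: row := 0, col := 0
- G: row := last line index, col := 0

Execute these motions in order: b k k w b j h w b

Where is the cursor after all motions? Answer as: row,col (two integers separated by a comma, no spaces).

After 1 (b): row=0 col=0 char='w'
After 2 (k): row=0 col=0 char='w'
After 3 (k): row=0 col=0 char='w'
After 4 (w): row=0 col=6 char='r'
After 5 (b): row=0 col=0 char='w'
After 6 (j): row=1 col=0 char='p'
After 7 (h): row=1 col=0 char='p'
After 8 (w): row=1 col=5 char='t'
After 9 (b): row=1 col=0 char='p'

Answer: 1,0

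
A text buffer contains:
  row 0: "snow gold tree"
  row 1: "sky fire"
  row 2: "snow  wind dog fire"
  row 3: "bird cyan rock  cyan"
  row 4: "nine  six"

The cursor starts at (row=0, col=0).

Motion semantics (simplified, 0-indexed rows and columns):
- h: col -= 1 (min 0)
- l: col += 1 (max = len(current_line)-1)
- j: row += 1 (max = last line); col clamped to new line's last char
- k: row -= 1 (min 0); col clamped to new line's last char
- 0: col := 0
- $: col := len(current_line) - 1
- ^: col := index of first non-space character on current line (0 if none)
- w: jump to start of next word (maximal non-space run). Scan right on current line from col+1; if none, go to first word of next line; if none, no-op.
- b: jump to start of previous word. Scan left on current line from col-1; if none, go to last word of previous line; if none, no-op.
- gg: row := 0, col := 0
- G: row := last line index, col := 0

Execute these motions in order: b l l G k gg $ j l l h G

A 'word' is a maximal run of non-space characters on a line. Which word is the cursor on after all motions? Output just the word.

After 1 (b): row=0 col=0 char='s'
After 2 (l): row=0 col=1 char='n'
After 3 (l): row=0 col=2 char='o'
After 4 (G): row=4 col=0 char='n'
After 5 (k): row=3 col=0 char='b'
After 6 (gg): row=0 col=0 char='s'
After 7 ($): row=0 col=13 char='e'
After 8 (j): row=1 col=7 char='e'
After 9 (l): row=1 col=7 char='e'
After 10 (l): row=1 col=7 char='e'
After 11 (h): row=1 col=6 char='r'
After 12 (G): row=4 col=0 char='n'

Answer: nine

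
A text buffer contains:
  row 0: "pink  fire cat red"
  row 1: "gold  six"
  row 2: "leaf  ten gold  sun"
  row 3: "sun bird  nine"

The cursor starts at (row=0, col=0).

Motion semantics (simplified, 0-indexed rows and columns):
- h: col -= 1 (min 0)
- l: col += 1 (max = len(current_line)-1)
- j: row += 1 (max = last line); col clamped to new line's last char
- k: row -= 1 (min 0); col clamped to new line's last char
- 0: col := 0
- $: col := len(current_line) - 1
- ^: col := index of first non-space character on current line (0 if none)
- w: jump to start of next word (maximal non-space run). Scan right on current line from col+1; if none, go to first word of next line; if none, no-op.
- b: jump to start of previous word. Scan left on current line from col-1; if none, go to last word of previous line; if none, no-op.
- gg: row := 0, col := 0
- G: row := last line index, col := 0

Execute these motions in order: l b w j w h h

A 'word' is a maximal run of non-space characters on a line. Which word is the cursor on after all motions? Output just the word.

After 1 (l): row=0 col=1 char='i'
After 2 (b): row=0 col=0 char='p'
After 3 (w): row=0 col=6 char='f'
After 4 (j): row=1 col=6 char='s'
After 5 (w): row=2 col=0 char='l'
After 6 (h): row=2 col=0 char='l'
After 7 (h): row=2 col=0 char='l'

Answer: leaf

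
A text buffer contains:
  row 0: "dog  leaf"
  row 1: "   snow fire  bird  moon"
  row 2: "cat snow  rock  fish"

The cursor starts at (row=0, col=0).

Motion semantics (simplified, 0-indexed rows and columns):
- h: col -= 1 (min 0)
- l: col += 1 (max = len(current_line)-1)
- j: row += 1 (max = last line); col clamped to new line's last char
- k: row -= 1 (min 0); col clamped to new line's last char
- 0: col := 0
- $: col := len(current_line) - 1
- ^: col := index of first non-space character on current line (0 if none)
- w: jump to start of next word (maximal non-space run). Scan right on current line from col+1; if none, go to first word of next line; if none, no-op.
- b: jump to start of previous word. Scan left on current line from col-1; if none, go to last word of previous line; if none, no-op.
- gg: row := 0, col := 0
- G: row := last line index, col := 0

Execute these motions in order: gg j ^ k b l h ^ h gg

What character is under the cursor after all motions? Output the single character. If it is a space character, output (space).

After 1 (gg): row=0 col=0 char='d'
After 2 (j): row=1 col=0 char='_'
After 3 (^): row=1 col=3 char='s'
After 4 (k): row=0 col=3 char='_'
After 5 (b): row=0 col=0 char='d'
After 6 (l): row=0 col=1 char='o'
After 7 (h): row=0 col=0 char='d'
After 8 (^): row=0 col=0 char='d'
After 9 (h): row=0 col=0 char='d'
After 10 (gg): row=0 col=0 char='d'

Answer: d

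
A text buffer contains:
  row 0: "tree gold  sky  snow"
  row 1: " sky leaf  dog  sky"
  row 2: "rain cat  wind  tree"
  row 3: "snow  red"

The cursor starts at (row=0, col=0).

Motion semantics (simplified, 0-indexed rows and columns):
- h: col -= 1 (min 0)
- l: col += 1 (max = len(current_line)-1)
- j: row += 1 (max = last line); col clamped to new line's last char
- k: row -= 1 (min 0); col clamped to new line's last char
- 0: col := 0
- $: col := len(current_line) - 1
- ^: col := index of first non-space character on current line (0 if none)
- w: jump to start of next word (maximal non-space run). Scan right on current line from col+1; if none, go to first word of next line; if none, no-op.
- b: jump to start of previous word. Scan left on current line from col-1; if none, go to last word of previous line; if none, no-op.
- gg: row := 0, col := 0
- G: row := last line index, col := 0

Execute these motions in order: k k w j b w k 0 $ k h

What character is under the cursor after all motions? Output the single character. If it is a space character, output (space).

Answer: o

Derivation:
After 1 (k): row=0 col=0 char='t'
After 2 (k): row=0 col=0 char='t'
After 3 (w): row=0 col=5 char='g'
After 4 (j): row=1 col=5 char='l'
After 5 (b): row=1 col=1 char='s'
After 6 (w): row=1 col=5 char='l'
After 7 (k): row=0 col=5 char='g'
After 8 (0): row=0 col=0 char='t'
After 9 ($): row=0 col=19 char='w'
After 10 (k): row=0 col=19 char='w'
After 11 (h): row=0 col=18 char='o'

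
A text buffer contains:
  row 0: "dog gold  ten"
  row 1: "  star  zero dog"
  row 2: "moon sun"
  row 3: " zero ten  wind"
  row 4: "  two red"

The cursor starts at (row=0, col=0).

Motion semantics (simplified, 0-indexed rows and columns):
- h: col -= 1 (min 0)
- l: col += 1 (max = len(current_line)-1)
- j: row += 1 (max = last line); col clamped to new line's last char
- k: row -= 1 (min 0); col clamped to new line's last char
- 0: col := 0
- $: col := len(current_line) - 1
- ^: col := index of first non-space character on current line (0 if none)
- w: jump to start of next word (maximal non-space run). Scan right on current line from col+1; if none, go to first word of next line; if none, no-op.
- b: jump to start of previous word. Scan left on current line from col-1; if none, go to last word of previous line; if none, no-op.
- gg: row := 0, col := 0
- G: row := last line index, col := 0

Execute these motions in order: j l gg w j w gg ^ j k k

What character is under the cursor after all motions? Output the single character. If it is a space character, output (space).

Answer: d

Derivation:
After 1 (j): row=1 col=0 char='_'
After 2 (l): row=1 col=1 char='_'
After 3 (gg): row=0 col=0 char='d'
After 4 (w): row=0 col=4 char='g'
After 5 (j): row=1 col=4 char='a'
After 6 (w): row=1 col=8 char='z'
After 7 (gg): row=0 col=0 char='d'
After 8 (^): row=0 col=0 char='d'
After 9 (j): row=1 col=0 char='_'
After 10 (k): row=0 col=0 char='d'
After 11 (k): row=0 col=0 char='d'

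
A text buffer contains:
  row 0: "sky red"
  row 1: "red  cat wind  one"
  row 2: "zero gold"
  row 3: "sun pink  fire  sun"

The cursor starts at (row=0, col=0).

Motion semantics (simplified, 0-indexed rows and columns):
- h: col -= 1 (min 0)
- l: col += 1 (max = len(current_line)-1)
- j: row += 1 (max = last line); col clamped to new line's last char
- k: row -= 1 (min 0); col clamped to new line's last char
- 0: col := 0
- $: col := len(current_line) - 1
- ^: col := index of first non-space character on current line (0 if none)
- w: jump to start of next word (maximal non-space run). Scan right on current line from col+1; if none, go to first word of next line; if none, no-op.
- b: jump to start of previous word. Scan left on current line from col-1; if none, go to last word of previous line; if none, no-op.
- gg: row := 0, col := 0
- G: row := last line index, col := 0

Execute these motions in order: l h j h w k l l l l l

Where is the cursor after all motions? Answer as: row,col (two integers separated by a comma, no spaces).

After 1 (l): row=0 col=1 char='k'
After 2 (h): row=0 col=0 char='s'
After 3 (j): row=1 col=0 char='r'
After 4 (h): row=1 col=0 char='r'
After 5 (w): row=1 col=5 char='c'
After 6 (k): row=0 col=5 char='e'
After 7 (l): row=0 col=6 char='d'
After 8 (l): row=0 col=6 char='d'
After 9 (l): row=0 col=6 char='d'
After 10 (l): row=0 col=6 char='d'
After 11 (l): row=0 col=6 char='d'

Answer: 0,6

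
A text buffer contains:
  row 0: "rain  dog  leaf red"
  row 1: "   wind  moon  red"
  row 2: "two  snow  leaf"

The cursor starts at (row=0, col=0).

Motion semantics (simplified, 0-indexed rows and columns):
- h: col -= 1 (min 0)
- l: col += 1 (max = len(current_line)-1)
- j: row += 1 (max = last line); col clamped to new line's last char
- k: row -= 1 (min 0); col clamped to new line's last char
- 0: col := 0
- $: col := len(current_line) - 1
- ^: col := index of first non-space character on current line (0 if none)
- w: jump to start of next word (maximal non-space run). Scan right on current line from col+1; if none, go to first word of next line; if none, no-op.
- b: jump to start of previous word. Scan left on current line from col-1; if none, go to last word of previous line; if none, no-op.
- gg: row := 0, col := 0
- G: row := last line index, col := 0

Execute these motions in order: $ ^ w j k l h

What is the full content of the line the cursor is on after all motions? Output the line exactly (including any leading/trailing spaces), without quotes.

After 1 ($): row=0 col=18 char='d'
After 2 (^): row=0 col=0 char='r'
After 3 (w): row=0 col=6 char='d'
After 4 (j): row=1 col=6 char='d'
After 5 (k): row=0 col=6 char='d'
After 6 (l): row=0 col=7 char='o'
After 7 (h): row=0 col=6 char='d'

Answer: rain  dog  leaf red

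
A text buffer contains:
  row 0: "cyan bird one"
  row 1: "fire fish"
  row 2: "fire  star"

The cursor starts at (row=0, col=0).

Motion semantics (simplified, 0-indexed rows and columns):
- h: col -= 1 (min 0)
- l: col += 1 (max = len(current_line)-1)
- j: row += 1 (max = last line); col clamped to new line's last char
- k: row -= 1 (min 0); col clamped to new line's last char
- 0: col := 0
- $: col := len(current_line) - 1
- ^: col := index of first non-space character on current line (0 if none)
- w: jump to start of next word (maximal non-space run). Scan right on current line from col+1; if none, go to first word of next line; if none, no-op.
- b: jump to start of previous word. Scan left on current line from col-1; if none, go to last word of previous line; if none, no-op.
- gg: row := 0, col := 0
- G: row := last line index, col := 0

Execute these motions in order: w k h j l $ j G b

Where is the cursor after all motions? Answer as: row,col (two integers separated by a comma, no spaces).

Answer: 1,5

Derivation:
After 1 (w): row=0 col=5 char='b'
After 2 (k): row=0 col=5 char='b'
After 3 (h): row=0 col=4 char='_'
After 4 (j): row=1 col=4 char='_'
After 5 (l): row=1 col=5 char='f'
After 6 ($): row=1 col=8 char='h'
After 7 (j): row=2 col=8 char='a'
After 8 (G): row=2 col=0 char='f'
After 9 (b): row=1 col=5 char='f'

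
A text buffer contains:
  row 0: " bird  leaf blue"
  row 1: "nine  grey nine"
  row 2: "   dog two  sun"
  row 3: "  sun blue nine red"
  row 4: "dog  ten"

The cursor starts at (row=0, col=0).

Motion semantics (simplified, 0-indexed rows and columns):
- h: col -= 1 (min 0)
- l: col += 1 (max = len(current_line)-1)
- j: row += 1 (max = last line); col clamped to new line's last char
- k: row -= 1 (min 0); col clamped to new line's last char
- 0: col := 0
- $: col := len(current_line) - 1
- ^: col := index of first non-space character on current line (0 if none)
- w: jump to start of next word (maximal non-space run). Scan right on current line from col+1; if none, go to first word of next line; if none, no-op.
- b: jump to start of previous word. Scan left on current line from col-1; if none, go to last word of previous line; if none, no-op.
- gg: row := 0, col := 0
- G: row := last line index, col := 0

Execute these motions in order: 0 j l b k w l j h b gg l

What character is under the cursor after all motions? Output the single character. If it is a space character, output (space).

After 1 (0): row=0 col=0 char='_'
After 2 (j): row=1 col=0 char='n'
After 3 (l): row=1 col=1 char='i'
After 4 (b): row=1 col=0 char='n'
After 5 (k): row=0 col=0 char='_'
After 6 (w): row=0 col=1 char='b'
After 7 (l): row=0 col=2 char='i'
After 8 (j): row=1 col=2 char='n'
After 9 (h): row=1 col=1 char='i'
After 10 (b): row=1 col=0 char='n'
After 11 (gg): row=0 col=0 char='_'
After 12 (l): row=0 col=1 char='b'

Answer: b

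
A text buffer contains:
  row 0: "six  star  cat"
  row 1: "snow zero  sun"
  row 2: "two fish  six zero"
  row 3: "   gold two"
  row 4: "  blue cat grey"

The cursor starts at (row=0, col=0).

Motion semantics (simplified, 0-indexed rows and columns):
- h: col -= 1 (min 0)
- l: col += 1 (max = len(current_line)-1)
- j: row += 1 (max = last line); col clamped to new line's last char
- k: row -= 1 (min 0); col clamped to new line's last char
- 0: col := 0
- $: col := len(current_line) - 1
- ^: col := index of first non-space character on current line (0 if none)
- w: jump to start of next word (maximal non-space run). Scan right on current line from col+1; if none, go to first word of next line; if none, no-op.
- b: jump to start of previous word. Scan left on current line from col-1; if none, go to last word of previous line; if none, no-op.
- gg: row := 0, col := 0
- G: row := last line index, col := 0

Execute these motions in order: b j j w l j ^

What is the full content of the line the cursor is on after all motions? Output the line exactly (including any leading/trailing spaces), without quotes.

Answer:    gold two

Derivation:
After 1 (b): row=0 col=0 char='s'
After 2 (j): row=1 col=0 char='s'
After 3 (j): row=2 col=0 char='t'
After 4 (w): row=2 col=4 char='f'
After 5 (l): row=2 col=5 char='i'
After 6 (j): row=3 col=5 char='l'
After 7 (^): row=3 col=3 char='g'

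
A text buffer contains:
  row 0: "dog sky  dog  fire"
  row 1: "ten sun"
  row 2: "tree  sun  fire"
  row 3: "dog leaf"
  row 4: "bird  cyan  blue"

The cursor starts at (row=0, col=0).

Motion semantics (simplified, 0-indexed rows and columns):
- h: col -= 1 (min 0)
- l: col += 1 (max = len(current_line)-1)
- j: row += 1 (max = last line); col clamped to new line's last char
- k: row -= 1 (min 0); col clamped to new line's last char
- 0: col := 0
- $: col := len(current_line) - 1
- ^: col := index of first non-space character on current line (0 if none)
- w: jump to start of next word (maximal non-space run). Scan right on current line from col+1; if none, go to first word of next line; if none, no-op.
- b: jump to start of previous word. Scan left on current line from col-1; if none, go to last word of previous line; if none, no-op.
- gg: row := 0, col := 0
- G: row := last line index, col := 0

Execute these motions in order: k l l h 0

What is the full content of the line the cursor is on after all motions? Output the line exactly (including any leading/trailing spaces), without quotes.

Answer: dog sky  dog  fire

Derivation:
After 1 (k): row=0 col=0 char='d'
After 2 (l): row=0 col=1 char='o'
After 3 (l): row=0 col=2 char='g'
After 4 (h): row=0 col=1 char='o'
After 5 (0): row=0 col=0 char='d'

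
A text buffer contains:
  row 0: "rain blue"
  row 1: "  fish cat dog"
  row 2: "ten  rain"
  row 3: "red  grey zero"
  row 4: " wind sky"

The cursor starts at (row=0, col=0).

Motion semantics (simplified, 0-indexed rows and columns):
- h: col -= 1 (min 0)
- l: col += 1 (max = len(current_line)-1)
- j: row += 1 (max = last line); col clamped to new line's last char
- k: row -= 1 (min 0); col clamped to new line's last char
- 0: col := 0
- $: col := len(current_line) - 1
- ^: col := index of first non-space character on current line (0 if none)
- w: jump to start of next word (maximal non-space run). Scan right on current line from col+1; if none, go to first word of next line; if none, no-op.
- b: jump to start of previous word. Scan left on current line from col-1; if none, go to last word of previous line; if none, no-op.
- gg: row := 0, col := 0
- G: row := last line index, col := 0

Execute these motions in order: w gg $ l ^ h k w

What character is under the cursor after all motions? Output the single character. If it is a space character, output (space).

After 1 (w): row=0 col=5 char='b'
After 2 (gg): row=0 col=0 char='r'
After 3 ($): row=0 col=8 char='e'
After 4 (l): row=0 col=8 char='e'
After 5 (^): row=0 col=0 char='r'
After 6 (h): row=0 col=0 char='r'
After 7 (k): row=0 col=0 char='r'
After 8 (w): row=0 col=5 char='b'

Answer: b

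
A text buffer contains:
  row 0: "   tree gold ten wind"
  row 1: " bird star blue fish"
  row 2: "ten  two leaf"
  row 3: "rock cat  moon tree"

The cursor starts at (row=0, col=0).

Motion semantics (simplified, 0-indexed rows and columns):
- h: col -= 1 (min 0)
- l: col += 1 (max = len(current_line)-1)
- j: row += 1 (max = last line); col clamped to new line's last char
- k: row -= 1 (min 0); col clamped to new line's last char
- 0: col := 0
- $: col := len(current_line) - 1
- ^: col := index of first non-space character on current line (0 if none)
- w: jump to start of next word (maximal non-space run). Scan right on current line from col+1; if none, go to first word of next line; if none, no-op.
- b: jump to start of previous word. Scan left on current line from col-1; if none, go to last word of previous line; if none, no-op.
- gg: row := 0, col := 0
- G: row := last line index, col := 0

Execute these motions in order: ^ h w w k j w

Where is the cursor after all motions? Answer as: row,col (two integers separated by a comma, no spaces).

Answer: 1,11

Derivation:
After 1 (^): row=0 col=3 char='t'
After 2 (h): row=0 col=2 char='_'
After 3 (w): row=0 col=3 char='t'
After 4 (w): row=0 col=8 char='g'
After 5 (k): row=0 col=8 char='g'
After 6 (j): row=1 col=8 char='a'
After 7 (w): row=1 col=11 char='b'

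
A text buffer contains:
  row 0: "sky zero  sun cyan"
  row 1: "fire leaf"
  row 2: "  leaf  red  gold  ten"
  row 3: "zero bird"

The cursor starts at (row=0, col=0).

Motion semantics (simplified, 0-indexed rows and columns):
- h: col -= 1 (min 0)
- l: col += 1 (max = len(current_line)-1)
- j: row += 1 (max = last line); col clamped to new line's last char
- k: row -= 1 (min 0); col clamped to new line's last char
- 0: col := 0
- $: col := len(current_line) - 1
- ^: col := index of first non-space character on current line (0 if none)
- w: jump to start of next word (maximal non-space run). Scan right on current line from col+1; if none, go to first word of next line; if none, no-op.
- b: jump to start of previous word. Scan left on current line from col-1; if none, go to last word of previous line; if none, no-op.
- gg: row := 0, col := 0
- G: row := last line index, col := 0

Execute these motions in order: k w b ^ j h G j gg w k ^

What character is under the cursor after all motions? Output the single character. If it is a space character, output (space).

After 1 (k): row=0 col=0 char='s'
After 2 (w): row=0 col=4 char='z'
After 3 (b): row=0 col=0 char='s'
After 4 (^): row=0 col=0 char='s'
After 5 (j): row=1 col=0 char='f'
After 6 (h): row=1 col=0 char='f'
After 7 (G): row=3 col=0 char='z'
After 8 (j): row=3 col=0 char='z'
After 9 (gg): row=0 col=0 char='s'
After 10 (w): row=0 col=4 char='z'
After 11 (k): row=0 col=4 char='z'
After 12 (^): row=0 col=0 char='s'

Answer: s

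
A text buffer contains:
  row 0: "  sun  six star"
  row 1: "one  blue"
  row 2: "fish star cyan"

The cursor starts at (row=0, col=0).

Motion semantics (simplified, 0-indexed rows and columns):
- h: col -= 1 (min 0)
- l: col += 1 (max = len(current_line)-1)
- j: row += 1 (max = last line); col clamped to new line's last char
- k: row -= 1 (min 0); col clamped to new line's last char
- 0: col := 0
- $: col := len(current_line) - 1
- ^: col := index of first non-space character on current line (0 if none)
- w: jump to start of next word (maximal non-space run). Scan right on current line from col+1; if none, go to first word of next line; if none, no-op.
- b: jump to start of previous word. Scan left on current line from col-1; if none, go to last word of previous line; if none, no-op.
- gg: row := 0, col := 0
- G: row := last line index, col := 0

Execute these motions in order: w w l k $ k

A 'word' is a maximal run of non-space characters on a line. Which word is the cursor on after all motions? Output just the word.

After 1 (w): row=0 col=2 char='s'
After 2 (w): row=0 col=7 char='s'
After 3 (l): row=0 col=8 char='i'
After 4 (k): row=0 col=8 char='i'
After 5 ($): row=0 col=14 char='r'
After 6 (k): row=0 col=14 char='r'

Answer: star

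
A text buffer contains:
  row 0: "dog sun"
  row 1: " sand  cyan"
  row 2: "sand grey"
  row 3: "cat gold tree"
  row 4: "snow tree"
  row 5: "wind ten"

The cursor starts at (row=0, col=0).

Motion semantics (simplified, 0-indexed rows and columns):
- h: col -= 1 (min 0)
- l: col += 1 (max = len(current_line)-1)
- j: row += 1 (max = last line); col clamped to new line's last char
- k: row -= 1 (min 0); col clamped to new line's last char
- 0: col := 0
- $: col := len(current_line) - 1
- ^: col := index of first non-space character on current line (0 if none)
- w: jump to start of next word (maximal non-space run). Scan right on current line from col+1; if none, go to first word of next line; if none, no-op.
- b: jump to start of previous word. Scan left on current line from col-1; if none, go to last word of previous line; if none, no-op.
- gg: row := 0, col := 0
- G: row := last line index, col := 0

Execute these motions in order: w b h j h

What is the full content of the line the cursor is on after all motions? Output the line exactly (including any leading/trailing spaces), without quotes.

After 1 (w): row=0 col=4 char='s'
After 2 (b): row=0 col=0 char='d'
After 3 (h): row=0 col=0 char='d'
After 4 (j): row=1 col=0 char='_'
After 5 (h): row=1 col=0 char='_'

Answer:  sand  cyan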